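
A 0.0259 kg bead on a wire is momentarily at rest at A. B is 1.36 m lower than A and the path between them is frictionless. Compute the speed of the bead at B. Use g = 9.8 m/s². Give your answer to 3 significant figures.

Mechanical energy is conserved (no friction): mgh = ½mv²
v = √(2gh) = √(2 × 9.8 × 1.36) = √26.656 = 5.163 m/s

v = 5.16 m/s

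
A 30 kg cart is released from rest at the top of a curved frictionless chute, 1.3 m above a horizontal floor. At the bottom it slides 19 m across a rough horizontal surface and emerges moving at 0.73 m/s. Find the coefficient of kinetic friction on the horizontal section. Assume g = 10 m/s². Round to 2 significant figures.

μ_k = 0.067

Applying the work–energy principle:
mgh = ½mv² + μ_k m g d
mgh = 390.00 J; ½mv² = 7.9935 J
W_f = 390.00 − 7.9935 = 382.0 J
μ_k = W_f/(mg·d) = 382.0/(300.0 × 19) = 0.06702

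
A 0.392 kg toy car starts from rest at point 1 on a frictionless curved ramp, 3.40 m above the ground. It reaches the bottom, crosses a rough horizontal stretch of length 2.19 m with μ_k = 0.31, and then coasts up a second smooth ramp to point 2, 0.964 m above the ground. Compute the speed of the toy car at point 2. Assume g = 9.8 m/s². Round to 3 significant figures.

Energy at 1: mgh₁ = (0.392)(9.8)(3.40) = 13.061 J
Friction loss: W_f = μ_k mg d = 2.608 J
At 2: ½mv² + mgh₂ = mgh₁ − W_f
½mv² = 13.061 − 2.608 − 3.7033 = 6.7501 J
v = √(2 × 6.7501/0.392) = 5.868 m/s

v = 5.87 m/s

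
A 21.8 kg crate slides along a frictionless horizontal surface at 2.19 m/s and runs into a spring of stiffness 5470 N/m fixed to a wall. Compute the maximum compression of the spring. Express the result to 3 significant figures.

x = 0.138 m

Conservation of energy between contact and max compression: ½mv² = ½kx²
x = v√(m/k) = 2.19 × √(21.8/5470) = 0.1383 m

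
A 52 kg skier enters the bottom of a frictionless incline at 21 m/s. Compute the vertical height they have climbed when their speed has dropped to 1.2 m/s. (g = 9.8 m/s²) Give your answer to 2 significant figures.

h = 22 m

Conservation of energy: ½mv₁² = ½mv₂² + mgh
h = (v₁² − v₂²)/(2g) = (21² − 1.2²)/(2 × 9.8) = 22.43 m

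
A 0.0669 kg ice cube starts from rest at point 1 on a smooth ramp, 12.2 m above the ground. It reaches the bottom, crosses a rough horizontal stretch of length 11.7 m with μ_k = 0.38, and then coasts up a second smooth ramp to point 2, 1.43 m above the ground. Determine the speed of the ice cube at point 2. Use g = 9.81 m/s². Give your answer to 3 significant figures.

Energy at 1: mgh₁ = (0.0669)(9.81)(12.2) = 8.0067 J
Friction loss: W_f = μ_k mg d = 2.918 J
At 2: ½mv² + mgh₂ = mgh₁ − W_f
½mv² = 8.0067 − 2.918 − 0.93849 = 4.1504 J
v = √(2 × 4.1504/0.0669) = 11.14 m/s

v = 11.1 m/s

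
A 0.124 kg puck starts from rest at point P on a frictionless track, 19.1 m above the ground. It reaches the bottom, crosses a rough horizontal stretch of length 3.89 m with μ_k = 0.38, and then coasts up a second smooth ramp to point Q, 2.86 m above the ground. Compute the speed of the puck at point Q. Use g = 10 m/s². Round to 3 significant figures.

Energy at P: mgh₁ = (0.124)(10)(19.1) = 23.684 J
Friction loss: W_f = μ_k mg d = 1.833 J
At Q: ½mv² + mgh₂ = mgh₁ − W_f
½mv² = 23.684 − 1.833 − 3.5464 = 18.305 J
v = √(2 × 18.305/0.124) = 17.18 m/s

v = 17.2 m/s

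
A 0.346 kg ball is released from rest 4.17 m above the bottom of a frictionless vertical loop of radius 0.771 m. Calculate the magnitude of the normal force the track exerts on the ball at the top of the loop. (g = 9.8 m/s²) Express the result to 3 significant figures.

N = 19.7 N

Energy from release to top (height 2r): mgh = ½mv_top² + mg(2r)
v_top² = 2g(h − 2r) = 2(9.8)(4.17 − 1.542) = 51.509 m²/s²
At the top, both N and weight point toward the centre: N + mg = mv_top²/r
N = m(v_top²/r − g) = 0.346(51.509/0.771 − 9.8) = 19.72 N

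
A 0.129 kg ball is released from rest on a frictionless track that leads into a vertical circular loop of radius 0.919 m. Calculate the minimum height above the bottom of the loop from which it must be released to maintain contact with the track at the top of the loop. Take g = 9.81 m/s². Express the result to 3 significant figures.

At the top, for minimum speed gravity alone supplies the centripetal force: mg = mv_top²/r ⇒ v_top² = gr = 9.015 m²/s²
Energy conservation from release height h to the top (height 2r): mgh = ½mv_top² + mg(2r)
h = v_top²/(2g) + 2r = r/2 + 2r = 5r/2 = 2.298 m

h = 2.30 m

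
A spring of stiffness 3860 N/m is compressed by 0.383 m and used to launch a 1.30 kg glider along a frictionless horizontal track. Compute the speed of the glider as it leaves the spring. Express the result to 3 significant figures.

v = 20.9 m/s

The glider leaves the spring when the spring is at natural length, so ½kx² = ½mv²
v = x√(k/m) = 0.383 × √(3860/1.30) = 20.87 m/s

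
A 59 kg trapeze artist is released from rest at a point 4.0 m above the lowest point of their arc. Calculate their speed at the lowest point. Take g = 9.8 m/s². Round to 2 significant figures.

v = 8.9 m/s

Energy conservation between the two points: mgh = ½mv²
v = √(2gh) = √(2 × 9.8 × 4.0) = √78.400 = 8.854 m/s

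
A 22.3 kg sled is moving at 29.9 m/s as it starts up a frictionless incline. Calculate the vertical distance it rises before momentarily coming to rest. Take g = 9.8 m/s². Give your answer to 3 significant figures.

Setting KE at the bottom equal to PE gained: ½mv² = mgh
h = v²/(2g) = 29.9²/(2 × 9.8) = 45.61 m

h = 45.6 m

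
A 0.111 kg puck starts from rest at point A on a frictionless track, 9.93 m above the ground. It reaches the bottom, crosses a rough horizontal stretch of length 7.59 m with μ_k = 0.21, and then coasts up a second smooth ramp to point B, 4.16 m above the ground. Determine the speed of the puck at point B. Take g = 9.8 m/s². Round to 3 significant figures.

Energy at A: mgh₁ = (0.111)(9.8)(9.93) = 10.802 J
Friction loss: W_f = μ_k mg d = 1.734 J
At B: ½mv² + mgh₂ = mgh₁ − W_f
½mv² = 10.802 − 1.734 − 4.5252 = 4.5428 J
v = √(2 × 4.5428/0.111) = 9.047 m/s

v = 9.05 m/s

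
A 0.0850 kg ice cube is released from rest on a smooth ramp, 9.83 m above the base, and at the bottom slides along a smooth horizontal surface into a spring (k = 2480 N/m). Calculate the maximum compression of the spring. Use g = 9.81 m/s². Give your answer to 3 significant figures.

Gravitational PE at the top equals spring PE at max compression: mgh = ½kx²
x = √(2mgh/k) = √(2 × 0.0850 × 9.81 × 9.83 / 2480) = 0.08130 m

x = 0.0813 m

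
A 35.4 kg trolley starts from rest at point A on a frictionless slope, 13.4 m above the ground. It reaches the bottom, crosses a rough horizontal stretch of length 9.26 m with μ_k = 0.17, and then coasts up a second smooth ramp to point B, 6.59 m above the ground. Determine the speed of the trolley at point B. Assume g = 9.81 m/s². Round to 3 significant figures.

v = 10.1 m/s

Energy at A: mgh₁ = (35.4)(9.81)(13.4) = 4653.5 J
Friction loss: W_f = μ_k mg d = 546.7 J
At B: ½mv² + mgh₂ = mgh₁ − W_f
½mv² = 4653.5 − 546.7 − 2288.5 = 1818.3 J
v = √(2 × 1818.3/35.4) = 10.14 m/s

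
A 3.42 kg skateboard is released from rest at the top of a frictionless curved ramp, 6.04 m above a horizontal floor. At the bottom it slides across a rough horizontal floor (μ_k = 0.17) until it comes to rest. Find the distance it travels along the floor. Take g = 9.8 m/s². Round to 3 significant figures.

Energy bookkeeping (friction removes W_f = μ_k N d):
At rest all PE has been dissipated by friction: mgh = μ_k m g d
d = h/μ_k = 6.04/0.17 = 35.53 m

d = 35.5 m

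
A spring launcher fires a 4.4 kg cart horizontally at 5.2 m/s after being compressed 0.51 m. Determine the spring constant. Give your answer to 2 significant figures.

k = 460 N/m

Energy stored in the spring equals the launch KE: ½kx² = ½mv²
k = mv²/x² = (4.4)(5.2)²/(0.51)² = 457.4 N/m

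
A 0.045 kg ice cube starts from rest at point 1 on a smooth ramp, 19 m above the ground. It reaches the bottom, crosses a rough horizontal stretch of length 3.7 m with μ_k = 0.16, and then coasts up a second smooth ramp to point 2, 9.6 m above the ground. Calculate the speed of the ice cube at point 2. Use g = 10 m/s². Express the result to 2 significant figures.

v = 13 m/s

Energy at 1: mgh₁ = (0.045)(10)(19) = 8.5500 J
Friction loss: W_f = μ_k mg d = 0.2664 J
At 2: ½mv² + mgh₂ = mgh₁ − W_f
½mv² = 8.5500 − 0.2664 − 4.3200 = 3.9636 J
v = √(2 × 3.9636/0.045) = 13.27 m/s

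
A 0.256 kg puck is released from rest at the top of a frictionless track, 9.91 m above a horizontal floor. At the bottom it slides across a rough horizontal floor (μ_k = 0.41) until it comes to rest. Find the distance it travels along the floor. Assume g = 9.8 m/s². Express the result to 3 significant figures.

Energy at the top = energy at the end + work done against friction:
At rest all PE has been dissipated by friction: mgh = μ_k m g d
d = h/μ_k = 9.91/0.41 = 24.17 m

d = 24.2 m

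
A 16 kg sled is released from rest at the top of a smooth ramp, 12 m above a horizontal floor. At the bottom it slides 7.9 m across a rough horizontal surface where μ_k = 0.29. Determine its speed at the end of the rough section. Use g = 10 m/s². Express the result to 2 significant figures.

Applying the work–energy principle:
mgh = ½mv² + μ_k m g d
W_f = μ_k mg d = (0.29)(16)(10)(7.9) = 366.6 J
½mv² = mgh − W_f = 1920.0 − 366.6 = 1553.4 J
v = √(2 × 1553.4/16) = 13.93 m/s

v = 14 m/s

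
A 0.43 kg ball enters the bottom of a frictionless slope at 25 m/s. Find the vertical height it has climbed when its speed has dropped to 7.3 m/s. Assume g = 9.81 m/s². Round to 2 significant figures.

Conservation of energy: ½mv₁² = ½mv₂² + mgh
h = (v₁² − v₂²)/(2g) = (25² − 7.3²)/(2 × 9.81) = 29.14 m

h = 29 m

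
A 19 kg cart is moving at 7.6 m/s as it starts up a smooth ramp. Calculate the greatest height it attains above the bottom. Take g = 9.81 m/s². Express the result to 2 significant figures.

Setting KE at the bottom equal to PE gained: ½mv² = mgh
h = v²/(2g) = 7.6²/(2 × 9.81) = 2.944 m

h = 2.9 m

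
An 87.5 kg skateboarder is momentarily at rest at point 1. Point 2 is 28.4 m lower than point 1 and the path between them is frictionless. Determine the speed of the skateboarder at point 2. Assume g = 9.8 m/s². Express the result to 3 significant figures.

Mechanical energy is conserved (no friction): mgh = ½mv²
The mass cancels from both sides.
v = √(2gh) = √(2 × 9.8 × 28.4) = √556.64 = 23.59 m/s

v = 23.6 m/s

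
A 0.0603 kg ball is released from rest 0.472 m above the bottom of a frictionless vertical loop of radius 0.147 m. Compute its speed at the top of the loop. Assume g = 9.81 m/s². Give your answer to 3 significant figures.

v = 1.87 m/s

Energy conservation: mgh = ½mv_top² + mg(2r)
v_top² = 2g(h − 2r) = 2(9.81)(0.472 − 0.2940) = 3.492
v_top = 1.869 m/s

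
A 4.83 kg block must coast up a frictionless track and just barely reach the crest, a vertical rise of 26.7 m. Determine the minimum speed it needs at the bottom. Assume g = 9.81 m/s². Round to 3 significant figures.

At the top it is momentarily at rest, so all KE converts to PE: ½mv² = mgh
v = √(2gh) = √(2 × 9.81 × 26.7) = 22.89 m/s

v = 22.9 m/s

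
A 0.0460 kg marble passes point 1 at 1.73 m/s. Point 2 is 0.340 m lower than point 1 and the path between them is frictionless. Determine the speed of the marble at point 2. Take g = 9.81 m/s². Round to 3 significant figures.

Equating total energy at the two states: ½mv₀² + mgh = ½mv²
v² = v₀² + 2gh = (1.73)² + 2(9.81)(0.340) = 9.6637
v = √9.6637 = 3.109 m/s

v = 3.11 m/s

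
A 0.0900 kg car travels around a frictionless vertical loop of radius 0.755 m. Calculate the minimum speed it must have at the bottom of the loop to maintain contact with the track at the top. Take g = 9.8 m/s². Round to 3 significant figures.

At the top: mg = mv_top²/r ⇒ v_top² = gr = 7.399 m²/s²
Energy from bottom to top (height 2r): ½mv_bot² = ½mv_top² + mg(2r)
v_bot² = gr + 4gr = 5gr = 37.00
v_bot = √(5gr) = 6.082 m/s

v = 6.08 m/s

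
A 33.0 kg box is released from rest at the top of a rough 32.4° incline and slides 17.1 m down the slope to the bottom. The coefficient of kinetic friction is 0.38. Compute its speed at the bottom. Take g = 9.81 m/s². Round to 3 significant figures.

Energy: mgh = ½mv² + W_f, with h = L sinθ and W_f = μ_k (mg cosθ) L
mgh = mgL sinθ = (33.0)(9.81)(17.1)sin32.4° = 2966.2 J
W_f = μ_k mg cosθ · L = (0.38)(33.0)(9.81)cos32.4°·17.1 = 1776 J
½mv² = 2966.2 − 1776 = 1190.1 J
v = √(2 × 1190.1/33.0) = 8.493 m/s

v = 8.49 m/s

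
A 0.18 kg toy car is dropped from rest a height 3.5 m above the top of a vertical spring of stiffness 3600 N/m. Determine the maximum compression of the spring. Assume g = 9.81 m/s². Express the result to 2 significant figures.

x = 0.059 m

Measuring PE from the top of the relaxed spring, at max compression the car has dropped H + x with zero KE, so:
mg(H + x) = ½kx²
½(3600)x² − (0.18)(9.81)x − (0.18)(9.81)(3.5) = 0
1800x² − 1.766x − 6.180 = 0
x = [1.766 + √(3.118 + 44498)]/(2 × 1800) = 0.05909 m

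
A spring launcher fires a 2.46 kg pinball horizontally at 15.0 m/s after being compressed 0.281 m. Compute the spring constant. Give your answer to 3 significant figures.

k = 7010 N/m

Spring PE at full compression equals KE at release: ½kx² = ½mv²
k = mv²/x² = (2.46)(15.0)²/(0.281)² = 7010 N/m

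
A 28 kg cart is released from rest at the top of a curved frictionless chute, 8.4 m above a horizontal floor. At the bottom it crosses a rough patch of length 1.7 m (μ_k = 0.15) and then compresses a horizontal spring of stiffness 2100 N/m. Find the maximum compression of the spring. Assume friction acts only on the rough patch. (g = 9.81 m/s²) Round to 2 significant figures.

x = 1.5 m

Initial energy: E₁ = mgh = (28)(9.81)(8.4) = 2307.3 J
Friction removes W_f = μ_k mg d = (0.15)(28)(9.81)(1.7) = 70.04 J
Energy reaching the spring: E = 2307.3 − 70.04 = 2237.3 J
At max compression ½kx² = E ⇒ x = √(2E/k) = √(2 × 2237.3/2100) = 1.460 m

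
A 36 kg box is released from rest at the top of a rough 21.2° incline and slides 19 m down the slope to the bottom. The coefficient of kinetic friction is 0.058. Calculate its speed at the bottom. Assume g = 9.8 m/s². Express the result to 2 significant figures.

Taking the bottom as reference, mgh = ½mv² + μ_k N L with h = L sinθ, N = mg cosθ:
mgh = mgL sinθ = (36)(9.8)(19)sin21.2° = 2424.0 J
W_f = μ_k mg cosθ · L = (0.058)(36)(9.8)cos21.2°·19 = 362.5 J
½mv² = 2424.0 − 362.5 = 2061.6 J
v = √(2 × 2061.6/36) = 10.70 m/s

v = 11 m/s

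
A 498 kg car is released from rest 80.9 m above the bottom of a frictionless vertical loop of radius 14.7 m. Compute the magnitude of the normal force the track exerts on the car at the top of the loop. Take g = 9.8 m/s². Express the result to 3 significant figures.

N = 29300 N

Energy from release to top (height 2r): mgh = ½mv_top² + mg(2r)
v_top² = 2g(h − 2r) = 2(9.8)(80.9 − 29.40) = 1009.4 m²/s²
At the top, both N and weight point toward the centre: N + mg = mv_top²/r
N = m(v_top²/r − g) = 498(1009.4/14.7 − 9.8) = 29316 N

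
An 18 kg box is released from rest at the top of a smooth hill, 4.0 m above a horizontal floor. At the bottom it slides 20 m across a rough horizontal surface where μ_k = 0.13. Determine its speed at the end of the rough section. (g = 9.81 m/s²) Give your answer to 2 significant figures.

Energy bookkeeping (friction removes W_f = μ_k N d):
mgh = ½mv² + μ_k m g d
W_f = μ_k mg d = (0.13)(18)(9.81)(20) = 459.1 J
½mv² = mgh − W_f = 706.32 − 459.1 = 247.21 J
v = √(2 × 247.21/18) = 5.241 m/s

v = 5.2 m/s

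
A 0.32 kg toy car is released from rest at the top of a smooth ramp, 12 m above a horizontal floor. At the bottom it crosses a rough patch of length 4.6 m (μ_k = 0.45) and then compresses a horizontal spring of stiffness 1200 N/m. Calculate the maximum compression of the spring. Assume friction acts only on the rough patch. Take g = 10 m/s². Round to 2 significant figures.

x = 0.23 m

Initial energy: E₁ = mgh = (0.32)(10)(12) = 38.400 J
Friction removes W_f = μ_k mg d = (0.45)(0.32)(10)(4.6) = 6.624 J
Energy reaching the spring: E = 38.400 − 6.624 = 31.776 J
At max compression ½kx² = E ⇒ x = √(2E/k) = √(2 × 31.776/1200) = 0.2301 m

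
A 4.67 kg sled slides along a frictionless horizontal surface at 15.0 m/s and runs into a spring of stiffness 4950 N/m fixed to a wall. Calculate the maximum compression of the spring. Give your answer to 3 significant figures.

All KE is stored as spring PE at maximum compression: ½mv² = ½kx²
x = v√(m/k) = 15.0 × √(4.67/4950) = 0.4607 m

x = 0.461 m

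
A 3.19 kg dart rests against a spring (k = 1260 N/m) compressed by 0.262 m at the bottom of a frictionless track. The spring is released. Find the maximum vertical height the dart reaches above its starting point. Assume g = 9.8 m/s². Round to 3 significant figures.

h = 1.38 m

At maximum height the dart is at rest, so ½kx² = mgh
h = kx²/(2mg) = (1260)(0.262)²/(2 × 3.19 × 9.8) = 1.383 m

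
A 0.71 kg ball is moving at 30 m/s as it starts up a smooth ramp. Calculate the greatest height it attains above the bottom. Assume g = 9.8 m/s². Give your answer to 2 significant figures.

h = 46 m

Setting KE at the bottom equal to PE gained: ½mv² = mgh
h = v²/(2g) = 30²/(2 × 9.8) = 45.92 m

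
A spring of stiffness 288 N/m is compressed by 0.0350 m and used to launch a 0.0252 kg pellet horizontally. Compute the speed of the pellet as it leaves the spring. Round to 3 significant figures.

v = 3.74 m/s

Conservation of energy: ½kx² = ½mv²
v = x√(k/m) = 0.0350 × √(288/0.0252) = 3.742 m/s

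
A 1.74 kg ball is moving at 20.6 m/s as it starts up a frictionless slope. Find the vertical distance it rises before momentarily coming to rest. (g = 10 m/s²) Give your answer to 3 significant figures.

Setting KE at the bottom equal to PE gained: ½mv² = mgh
h = v²/(2g) = 20.6²/(2 × 10) = 21.22 m

h = 21.2 m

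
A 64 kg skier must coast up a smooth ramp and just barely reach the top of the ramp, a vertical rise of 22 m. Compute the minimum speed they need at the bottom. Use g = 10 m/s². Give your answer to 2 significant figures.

v = 21 m/s

At the top they are momentarily at rest, so all KE converts to PE: ½mv² = mgh
v = √(2gh) = √(2 × 10 × 22) = 20.98 m/s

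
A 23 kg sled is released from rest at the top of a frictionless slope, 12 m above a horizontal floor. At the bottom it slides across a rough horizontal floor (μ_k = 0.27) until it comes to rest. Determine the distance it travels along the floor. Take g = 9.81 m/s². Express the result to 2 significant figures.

d = 44 m

Applying the work–energy principle:
At rest all PE has been dissipated by friction: mgh = μ_k m g d
d = h/μ_k = 12/0.27 = 44.44 m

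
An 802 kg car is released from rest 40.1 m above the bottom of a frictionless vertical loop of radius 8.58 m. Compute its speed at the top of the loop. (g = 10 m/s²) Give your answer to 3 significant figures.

Energy conservation: mgh = ½mv_top² + mg(2r)
v_top² = 2g(h − 2r) = 2(10)(40.1 − 17.16) = 458.8
v_top = 21.42 m/s

v = 21.4 m/s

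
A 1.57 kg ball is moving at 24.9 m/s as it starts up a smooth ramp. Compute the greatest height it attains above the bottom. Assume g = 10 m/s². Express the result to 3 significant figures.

h = 31.0 m

Setting KE at the bottom equal to PE gained: ½mv² = mgh
h = v²/(2g) = 24.9²/(2 × 10) = 31.00 m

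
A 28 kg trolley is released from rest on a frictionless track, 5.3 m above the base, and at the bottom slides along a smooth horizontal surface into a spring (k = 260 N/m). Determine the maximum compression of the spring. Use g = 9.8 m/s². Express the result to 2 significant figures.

Gravitational PE at the top equals spring PE at max compression: mgh = ½kx²
x = √(2mgh/k) = √(2 × 28 × 9.8 × 5.3 / 260) = 3.345 m

x = 3.3 m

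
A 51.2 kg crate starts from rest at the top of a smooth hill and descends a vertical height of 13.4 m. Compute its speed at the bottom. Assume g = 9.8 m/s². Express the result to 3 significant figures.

Equating total energy at the two states: mgh = ½mv²
The mass cancels from both sides.
v = √(2gh) = √(2 × 9.8 × 13.4) = √262.64 = 16.21 m/s

v = 16.2 m/s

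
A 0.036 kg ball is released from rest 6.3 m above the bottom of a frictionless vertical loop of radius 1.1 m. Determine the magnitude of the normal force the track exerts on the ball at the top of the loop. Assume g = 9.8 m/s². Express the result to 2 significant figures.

Energy from release to top (height 2r): mgh = ½mv_top² + mg(2r)
v_top² = 2g(h − 2r) = 2(9.8)(6.3 − 2.200) = 80.360 m²/s²
At the top, both N and weight point toward the centre: N + mg = mv_top²/r
N = m(v_top²/r − g) = 0.036(80.360/1.1 − 9.8) = 2.277 N

N = 2.3 N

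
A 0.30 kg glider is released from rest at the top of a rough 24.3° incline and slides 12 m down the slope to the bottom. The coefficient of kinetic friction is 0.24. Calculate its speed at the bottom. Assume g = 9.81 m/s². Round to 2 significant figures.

v = 6.7 m/s

Taking the bottom as reference, mgh = ½mv² + μ_k N L with h = L sinθ, N = mg cosθ:
mgh = mgL sinθ = (0.30)(9.81)(12)sin24.3° = 14.533 J
W_f = μ_k mg cosθ · L = (0.24)(0.30)(9.81)cos24.3°·12 = 7.725 J
½mv² = 14.533 − 7.725 = 6.8081 J
v = √(2 × 6.8081/0.30) = 6.737 m/s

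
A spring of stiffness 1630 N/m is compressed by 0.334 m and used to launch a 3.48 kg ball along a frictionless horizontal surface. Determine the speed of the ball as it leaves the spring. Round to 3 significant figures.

v = 7.23 m/s

The ball leaves the spring when the spring is at natural length, so ½kx² = ½mv²
v = x√(k/m) = 0.334 × √(1630/3.48) = 7.229 m/s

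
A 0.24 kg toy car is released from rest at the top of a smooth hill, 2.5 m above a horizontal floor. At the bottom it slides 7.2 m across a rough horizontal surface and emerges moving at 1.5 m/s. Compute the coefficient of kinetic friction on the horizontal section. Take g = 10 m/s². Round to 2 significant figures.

Energy at the top = energy at the end + work done against friction:
mgh = ½mv² + μ_k m g d
mgh = 6.0000 J; ½mv² = 0.27000 J
W_f = 6.0000 − 0.27000 = 5.730 J
μ_k = W_f/(mg·d) = 5.730/(2.400 × 7.2) = 0.3316

μ_k = 0.33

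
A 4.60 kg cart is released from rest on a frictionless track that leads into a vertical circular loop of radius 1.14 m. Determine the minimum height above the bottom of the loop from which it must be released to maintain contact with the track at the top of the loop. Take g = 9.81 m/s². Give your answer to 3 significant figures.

h = 2.85 m

At the top, for minimum speed gravity alone supplies the centripetal force: mg = mv_top²/r ⇒ v_top² = gr = 11.18 m²/s²
Energy conservation from release height h to the top (height 2r): mgh = ½mv_top² + mg(2r)
h = v_top²/(2g) + 2r = r/2 + 2r = 5r/2 = 2.850 m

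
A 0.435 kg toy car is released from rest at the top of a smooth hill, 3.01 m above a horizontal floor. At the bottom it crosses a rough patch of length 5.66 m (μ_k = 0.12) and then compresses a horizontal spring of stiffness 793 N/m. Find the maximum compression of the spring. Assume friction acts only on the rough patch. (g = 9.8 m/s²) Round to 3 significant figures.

x = 0.158 m

Initial energy: E₁ = mgh = (0.435)(9.8)(3.01) = 12.832 J
Friction removes W_f = μ_k mg d = (0.12)(0.435)(9.8)(5.66) = 2.895 J
Energy reaching the spring: E = 12.832 − 2.895 = 9.9362 J
At max compression ½kx² = E ⇒ x = √(2E/k) = √(2 × 9.9362/793) = 0.1583 m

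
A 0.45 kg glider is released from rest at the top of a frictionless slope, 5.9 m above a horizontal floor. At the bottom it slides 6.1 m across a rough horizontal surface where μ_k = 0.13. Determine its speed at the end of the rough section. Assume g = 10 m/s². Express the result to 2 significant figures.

v = 10 m/s

Energy at the top = energy at the end + work done against friction:
mgh = ½mv² + μ_k m g d
W_f = μ_k mg d = (0.13)(0.45)(10)(6.1) = 3.568 J
½mv² = mgh − W_f = 26.550 − 3.568 = 22.982 J
v = √(2 × 22.982/0.45) = 10.11 m/s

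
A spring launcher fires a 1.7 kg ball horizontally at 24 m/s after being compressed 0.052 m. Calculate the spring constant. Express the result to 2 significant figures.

k = 360000 N/m

½kx² = ½mv²
k = mv²/x² = (1.7)(24)²/(0.052)² = 362130 N/m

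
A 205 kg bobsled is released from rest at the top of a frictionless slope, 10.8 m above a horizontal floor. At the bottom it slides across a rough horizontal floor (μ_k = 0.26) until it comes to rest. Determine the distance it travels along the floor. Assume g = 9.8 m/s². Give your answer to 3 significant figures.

Energy at the top = energy at the end + work done against friction:
At rest all PE has been dissipated by friction: mgh = μ_k m g d
d = h/μ_k = 10.8/0.26 = 41.54 m

d = 41.5 m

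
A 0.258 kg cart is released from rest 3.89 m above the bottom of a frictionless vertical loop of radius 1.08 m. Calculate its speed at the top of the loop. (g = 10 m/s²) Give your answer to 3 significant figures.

v = 5.88 m/s

Energy conservation: mgh = ½mv_top² + mg(2r)
v_top² = 2g(h − 2r) = 2(10)(3.89 − 2.160) = 34.60
v_top = 5.882 m/s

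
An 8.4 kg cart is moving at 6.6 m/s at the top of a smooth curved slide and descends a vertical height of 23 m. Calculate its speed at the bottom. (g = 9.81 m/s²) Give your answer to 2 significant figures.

v = 22 m/s

Mechanical energy is conserved (no friction): ½mv₀² + mgh = ½mv²
The mass cancels from both sides.
v² = v₀² + 2gh = (6.6)² + 2(9.81)(23) = 494.82
v = √494.82 = 22.24 m/s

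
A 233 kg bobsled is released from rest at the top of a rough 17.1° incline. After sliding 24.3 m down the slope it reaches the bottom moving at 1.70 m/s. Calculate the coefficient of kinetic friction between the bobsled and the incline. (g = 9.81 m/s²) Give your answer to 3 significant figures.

Energy balance down the incline: mg L sinθ − ½mv² = μ_k (mg cosθ) L
mgL sinθ = 16332 J; ½mv² = 336.68 J
W_f = 16332 − 336.68 = 15995 J
μ_k = W_f/(mg cosθ · L) = 15995/(2185 × 24.3) = 0.3013

μ_k = 0.301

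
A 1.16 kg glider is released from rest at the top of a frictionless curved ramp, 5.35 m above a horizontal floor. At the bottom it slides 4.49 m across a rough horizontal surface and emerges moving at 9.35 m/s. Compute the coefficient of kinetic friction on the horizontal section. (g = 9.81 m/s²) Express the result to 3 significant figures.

μ_k = 0.199

Energy at the top = energy at the end + work done against friction:
mgh = ½mv² + μ_k m g d
mgh = 60.881 J; ½mv² = 50.705 J
W_f = 60.881 − 50.705 = 10.18 J
μ_k = W_f/(mg·d) = 10.18/(11.38 × 4.49) = 0.1992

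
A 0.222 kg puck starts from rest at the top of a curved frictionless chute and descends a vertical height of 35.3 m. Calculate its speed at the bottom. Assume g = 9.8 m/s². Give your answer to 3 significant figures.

Mechanical energy is conserved (no friction): mgh = ½mv²
v = √(2gh) = √(2 × 9.8 × 35.3) = √691.88 = 26.30 m/s

v = 26.3 m/s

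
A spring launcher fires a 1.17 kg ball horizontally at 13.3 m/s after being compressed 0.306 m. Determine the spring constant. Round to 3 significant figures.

Energy stored in the spring equals the launch KE: ½kx² = ½mv²
k = mv²/x² = (1.17)(13.3)²/(0.306)² = 2210 N/m

k = 2210 N/m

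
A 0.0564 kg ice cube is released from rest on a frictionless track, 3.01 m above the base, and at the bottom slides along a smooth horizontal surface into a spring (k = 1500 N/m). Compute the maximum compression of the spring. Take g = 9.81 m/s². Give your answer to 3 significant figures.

Energy conservation (no friction) from release to max compression: mgh = ½kx²
x = √(2mgh/k) = √(2 × 0.0564 × 9.81 × 3.01 / 1500) = 0.04712 m

x = 0.0471 m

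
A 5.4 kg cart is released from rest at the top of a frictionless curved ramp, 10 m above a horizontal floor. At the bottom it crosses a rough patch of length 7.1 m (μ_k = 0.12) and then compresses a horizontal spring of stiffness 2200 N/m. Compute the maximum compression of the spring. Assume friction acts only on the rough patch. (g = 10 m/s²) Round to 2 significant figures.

x = 0.67 m

Initial energy: E₁ = mgh = (5.4)(10)(10) = 540.00 J
Friction removes W_f = μ_k mg d = (0.12)(5.4)(10)(7.1) = 46.01 J
Energy reaching the spring: E = 540.00 − 46.01 = 493.99 J
At max compression ½kx² = E ⇒ x = √(2E/k) = √(2 × 493.99/2200) = 0.6701 m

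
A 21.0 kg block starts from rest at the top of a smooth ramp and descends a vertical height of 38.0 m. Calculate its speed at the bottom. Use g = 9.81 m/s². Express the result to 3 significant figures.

v = 27.3 m/s

Equating total energy at the two states: mgh = ½mv²
The mass cancels from both sides.
v = √(2gh) = √(2 × 9.81 × 38.0) = √745.56 = 27.30 m/s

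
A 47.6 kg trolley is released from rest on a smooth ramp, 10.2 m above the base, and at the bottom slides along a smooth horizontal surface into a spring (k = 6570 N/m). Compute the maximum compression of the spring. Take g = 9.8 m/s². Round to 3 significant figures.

x = 1.20 m

Energy conservation (no friction) from release to max compression: mgh = ½kx²
x = √(2mgh/k) = √(2 × 47.6 × 9.8 × 10.2 / 6570) = 1.204 m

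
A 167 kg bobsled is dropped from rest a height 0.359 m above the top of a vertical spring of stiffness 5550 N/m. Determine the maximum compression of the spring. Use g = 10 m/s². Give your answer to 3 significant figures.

x = 0.855 m

Measuring PE from the top of the relaxed spring, at max compression the bobsled has dropped H + x with zero KE, so:
mg(H + x) = ½kx²
½(5550)x² − (167)(10)x − (167)(10)(0.359) = 0
2775x² − 1670x − 599.5 = 0
x = [1670 + √(2.789e+06 + 6.6548e+06)]/(2 × 2775) = 0.8546 m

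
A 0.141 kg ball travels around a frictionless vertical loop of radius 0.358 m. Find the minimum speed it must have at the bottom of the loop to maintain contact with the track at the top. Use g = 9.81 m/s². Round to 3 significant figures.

At the top: mg = mv_top²/r ⇒ v_top² = gr = 3.512 m²/s²
Energy from bottom to top (height 2r): ½mv_bot² = ½mv_top² + mg(2r)
v_bot² = gr + 4gr = 5gr = 17.56
v_bot = √(5gr) = 4.190 m/s

v = 4.19 m/s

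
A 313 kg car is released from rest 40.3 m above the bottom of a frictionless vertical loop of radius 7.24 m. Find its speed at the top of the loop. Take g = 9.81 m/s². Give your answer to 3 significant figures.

Energy conservation: mgh = ½mv_top² + mg(2r)
v_top² = 2g(h − 2r) = 2(9.81)(40.3 − 14.48) = 506.6
v_top = 22.51 m/s

v = 22.5 m/s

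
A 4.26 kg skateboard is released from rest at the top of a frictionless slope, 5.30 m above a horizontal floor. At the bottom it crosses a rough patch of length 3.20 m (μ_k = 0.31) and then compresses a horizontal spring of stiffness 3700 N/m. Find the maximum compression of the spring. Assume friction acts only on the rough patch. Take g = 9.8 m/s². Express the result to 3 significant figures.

Initial energy: E₁ = mgh = (4.26)(9.8)(5.30) = 221.26 J
Friction removes W_f = μ_k mg d = (0.31)(4.26)(9.8)(3.20) = 41.41 J
Energy reaching the spring: E = 221.26 − 41.41 = 179.85 J
At max compression ½kx² = E ⇒ x = √(2E/k) = √(2 × 179.85/3700) = 0.3118 m

x = 0.312 m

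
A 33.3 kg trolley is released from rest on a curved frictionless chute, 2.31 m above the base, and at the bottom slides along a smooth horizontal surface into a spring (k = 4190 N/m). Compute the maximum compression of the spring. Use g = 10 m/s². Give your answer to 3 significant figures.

x = 0.606 m

At max compression the trolley is momentarily at rest: mgh = ½kx²
x = √(2mgh/k) = √(2 × 33.3 × 10 × 2.31 / 4190) = 0.6059 m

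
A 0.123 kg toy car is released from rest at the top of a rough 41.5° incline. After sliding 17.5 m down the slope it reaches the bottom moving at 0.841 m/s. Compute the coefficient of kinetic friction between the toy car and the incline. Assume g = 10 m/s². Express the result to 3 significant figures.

Energy balance down the incline: mg L sinθ − ½mv² = μ_k (mg cosθ) L
mgL sinθ = 14.263 J; ½mv² = 0.043498 J
W_f = 14.263 − 0.043498 = 14.22 J
μ_k = W_f/(mg cosθ · L) = 14.22/(0.9212 × 17.5) = 0.8820

μ_k = 0.882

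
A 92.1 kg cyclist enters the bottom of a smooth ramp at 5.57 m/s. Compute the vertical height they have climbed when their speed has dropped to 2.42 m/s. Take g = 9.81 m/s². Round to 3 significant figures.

Conservation of energy: ½mv₁² = ½mv₂² + mgh
h = (v₁² − v₂²)/(2g) = (5.57² − 2.42²)/(2 × 9.81) = 1.283 m

h = 1.28 m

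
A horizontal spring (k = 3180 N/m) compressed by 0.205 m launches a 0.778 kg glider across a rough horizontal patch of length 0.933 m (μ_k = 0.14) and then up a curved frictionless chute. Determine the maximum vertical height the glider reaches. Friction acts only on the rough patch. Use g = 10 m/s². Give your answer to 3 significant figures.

h = 8.46 m

Spring energy: E₀ = ½kx² = ½(3180)(0.205)² = 66.820 J
Friction: W_f = μ_k mg d = (0.14)(0.778)(10)(0.933) = 1.016 J
Energy at base of ramp: E = 66.820 − 1.016 = 65.804 J
At max height all remaining energy is PE: mgh = E ⇒ h = E/(mg) = 65.804/(0.778 × 10) = 8.458 m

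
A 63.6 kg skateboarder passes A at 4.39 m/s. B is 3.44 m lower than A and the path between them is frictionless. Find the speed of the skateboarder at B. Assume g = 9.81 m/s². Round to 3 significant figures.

v = 9.31 m/s

By conservation of mechanical energy, ½mv₀² + mgh = ½mv²
v² = v₀² + 2gh = (4.39)² + 2(9.81)(3.44) = 86.765
v = √86.765 = 9.315 m/s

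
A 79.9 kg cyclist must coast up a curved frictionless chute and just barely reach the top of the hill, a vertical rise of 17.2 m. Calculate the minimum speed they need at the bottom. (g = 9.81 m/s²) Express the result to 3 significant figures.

v = 18.4 m/s

At the top they are momentarily at rest, so all KE converts to PE: ½mv² = mgh
v = √(2gh) = √(2 × 9.81 × 17.2) = 18.37 m/s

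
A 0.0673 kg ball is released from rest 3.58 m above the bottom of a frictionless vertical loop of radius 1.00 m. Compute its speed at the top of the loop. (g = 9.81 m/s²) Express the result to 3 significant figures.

Energy conservation: mgh = ½mv_top² + mg(2r)
v_top² = 2g(h − 2r) = 2(9.81)(3.58 − 2.000) = 31.00
v_top = 5.568 m/s

v = 5.57 m/s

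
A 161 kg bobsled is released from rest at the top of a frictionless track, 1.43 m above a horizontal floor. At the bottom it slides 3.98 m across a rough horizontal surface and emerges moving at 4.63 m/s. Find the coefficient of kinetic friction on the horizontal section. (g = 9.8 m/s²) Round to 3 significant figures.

μ_k = 0.0845

Energy bookkeeping (friction removes W_f = μ_k N d):
mgh = ½mv² + μ_k m g d
mgh = 2256.3 J; ½mv² = 1725.7 J
W_f = 2256.3 − 1725.7 = 530.6 J
μ_k = W_f/(mg·d) = 530.6/(1578 × 3.98) = 0.08449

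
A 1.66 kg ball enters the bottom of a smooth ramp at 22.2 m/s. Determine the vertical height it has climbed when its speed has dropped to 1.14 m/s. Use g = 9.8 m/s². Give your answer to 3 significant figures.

h = 25.1 m

Energy balance between the two points: ½mv₁² = ½mv₂² + mgh
h = (v₁² − v₂²)/(2g) = (22.2² − 1.14²)/(2 × 9.8) = 25.08 m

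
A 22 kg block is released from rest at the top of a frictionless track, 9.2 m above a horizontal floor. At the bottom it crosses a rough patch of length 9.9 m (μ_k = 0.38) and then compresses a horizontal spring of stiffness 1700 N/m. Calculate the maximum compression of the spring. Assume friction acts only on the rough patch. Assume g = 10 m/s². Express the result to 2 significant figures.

x = 1.2 m

Initial energy: E₁ = mgh = (22)(10)(9.2) = 2024.0 J
Friction removes W_f = μ_k mg d = (0.38)(22)(10)(9.9) = 827.6 J
Energy reaching the spring: E = 2024.0 − 827.6 = 1196.4 J
At max compression ½kx² = E ⇒ x = √(2E/k) = √(2 × 1196.4/1700) = 1.186 m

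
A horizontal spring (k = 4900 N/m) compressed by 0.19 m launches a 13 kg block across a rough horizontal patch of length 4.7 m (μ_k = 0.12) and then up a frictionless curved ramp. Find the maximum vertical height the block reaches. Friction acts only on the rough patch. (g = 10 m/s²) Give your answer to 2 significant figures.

Spring energy: E₀ = ½kx² = ½(4900)(0.19)² = 88.445 J
Friction: W_f = μ_k mg d = (0.12)(13)(10)(4.7) = 73.32 J
Energy at base of ramp: E = 88.445 − 73.32 = 15.125 J
At max height all remaining energy is PE: mgh = E ⇒ h = E/(mg) = 15.125/(13 × 10) = 0.1163 m

h = 0.12 m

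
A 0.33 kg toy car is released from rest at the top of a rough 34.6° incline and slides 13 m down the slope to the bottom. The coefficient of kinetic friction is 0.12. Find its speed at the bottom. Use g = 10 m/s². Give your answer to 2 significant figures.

v = 11 m/s

Work–energy: mg(L sinθ) − μ_k(mg cosθ)L = ½mv²
mgh = mgL sinθ = (0.33)(10)(13)sin34.6° = 24.360 J
W_f = μ_k mg cosθ · L = (0.12)(0.33)(10)cos34.6°·13 = 4.238 J
½mv² = 24.360 − 4.238 = 20.123 J
v = √(2 × 20.123/0.33) = 11.04 m/s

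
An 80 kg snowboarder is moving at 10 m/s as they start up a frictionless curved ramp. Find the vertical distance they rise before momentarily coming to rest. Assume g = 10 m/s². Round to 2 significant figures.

h = 5.0 m

By energy conservation, ½mv² = mgh
h = v²/(2g) = 10²/(2 × 10) = 5.000 m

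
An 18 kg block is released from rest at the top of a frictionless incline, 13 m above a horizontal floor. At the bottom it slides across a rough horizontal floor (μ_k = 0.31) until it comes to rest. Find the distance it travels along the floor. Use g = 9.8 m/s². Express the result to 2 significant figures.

Energy at the top = energy at the end + work done against friction:
At rest all PE has been dissipated by friction: mgh = μ_k m g d
d = h/μ_k = 13/0.31 = 41.94 m

d = 42 m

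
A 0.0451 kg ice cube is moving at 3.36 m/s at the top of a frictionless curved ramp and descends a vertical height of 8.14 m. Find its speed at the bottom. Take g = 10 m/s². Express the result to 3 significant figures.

Equating total energy at the two states: ½mv₀² + mgh = ½mv²
The mass cancels from both sides.
v² = v₀² + 2gh = (3.36)² + 2(10)(8.14) = 174.09
v = √174.09 = 13.19 m/s

v = 13.2 m/s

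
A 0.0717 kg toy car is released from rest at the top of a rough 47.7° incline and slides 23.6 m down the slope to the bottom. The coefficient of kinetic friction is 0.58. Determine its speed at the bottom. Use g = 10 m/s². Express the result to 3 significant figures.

Taking the bottom as reference, mgh = ½mv² + μ_k N L with h = L sinθ, N = mg cosθ:
mgh = mgL sinθ = (0.0717)(10)(23.6)sin47.7° = 12.515 J
W_f = μ_k mg cosθ · L = (0.58)(0.0717)(10)cos47.7°·23.6 = 6.605 J
½mv² = 12.515 − 6.605 = 5.9103 J
v = √(2 × 5.9103/0.0717) = 12.84 m/s

v = 12.8 m/s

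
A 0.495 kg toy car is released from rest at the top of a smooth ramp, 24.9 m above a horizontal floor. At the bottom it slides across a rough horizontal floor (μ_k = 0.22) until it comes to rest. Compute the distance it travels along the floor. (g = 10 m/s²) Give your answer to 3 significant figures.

Applying the work–energy principle:
At rest all PE has been dissipated by friction: mgh = μ_k m g d
d = h/μ_k = 24.9/0.22 = 113.2 m

d = 113 m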